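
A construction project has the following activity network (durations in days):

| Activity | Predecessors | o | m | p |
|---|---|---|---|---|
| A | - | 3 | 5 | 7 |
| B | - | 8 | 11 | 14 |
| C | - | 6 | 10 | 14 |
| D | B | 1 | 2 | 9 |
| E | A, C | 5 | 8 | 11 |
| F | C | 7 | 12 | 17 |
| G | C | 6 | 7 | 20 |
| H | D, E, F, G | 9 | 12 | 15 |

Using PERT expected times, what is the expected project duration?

te_A = (3 + 4·5 + 7)/6 = 30/6 = 5
te_B = (8 + 4·11 + 14)/6 = 66/6 = 11
te_C = (6 + 4·10 + 14)/6 = 60/6 = 10
te_D = (1 + 4·2 + 9)/6 = 18/6 = 3
te_E = (5 + 4·8 + 11)/6 = 48/6 = 8
te_F = (7 + 4·12 + 17)/6 = 72/6 = 12
te_G = (6 + 4·7 + 20)/6 = 54/6 = 9
te_H = (9 + 4·12 + 15)/6 = 72/6 = 12

Forward pass:
ES_A = 0; EF_A = 5
ES_B = 0; EF_B = 11
ES_C = 0; EF_C = 10
ES_D = 11; EF_D = 11+3 = 14
ES_E = max(EF_A=5, EF_C=10) = 10; EF_E = 10+8 = 18
ES_F = 10; EF_F = 10+12 = 22
ES_G = 10; EF_G = 10+9 = 19
ES_H = max(EF_D=14, EF_E=18, EF_F=22, EF_G=19) = 22; EF_H = 22+12 = 34
Expected project duration μ = 34 days. Critical path: C → F → H.

34 days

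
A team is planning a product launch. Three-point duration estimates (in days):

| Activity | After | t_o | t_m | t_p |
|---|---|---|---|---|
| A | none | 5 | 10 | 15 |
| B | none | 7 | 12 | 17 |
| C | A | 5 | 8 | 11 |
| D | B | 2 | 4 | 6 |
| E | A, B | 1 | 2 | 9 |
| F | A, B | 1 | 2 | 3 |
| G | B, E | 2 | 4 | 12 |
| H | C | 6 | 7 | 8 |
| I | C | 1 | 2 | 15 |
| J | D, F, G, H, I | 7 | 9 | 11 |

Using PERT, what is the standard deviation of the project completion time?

2.08 days

te_A = (5 + 4·10 + 15)/6 = 60/6 = 10; σ²_A = ((15−5)/6)² = 2.778
te_B = (7 + 4·12 + 17)/6 = 72/6 = 12; σ²_B = ((17−7)/6)² = 2.778
te_C = (5 + 4·8 + 11)/6 = 48/6 = 8; σ²_C = ((11−5)/6)² = 1.000
te_D = (2 + 4·4 + 6)/6 = 24/6 = 4; σ²_D = ((6−2)/6)² = 0.444
te_E = (1 + 4·2 + 9)/6 = 18/6 = 3; σ²_E = ((9−1)/6)² = 1.778
te_F = (1 + 4·2 + 3)/6 = 12/6 = 2; σ²_F = ((3−1)/6)² = 0.111
te_G = (2 + 4·4 + 12)/6 = 30/6 = 5; σ²_G = ((12−2)/6)² = 2.778
te_H = (6 + 4·7 + 8)/6 = 42/6 = 7; σ²_H = ((8−6)/6)² = 0.111
te_I = (1 + 4·2 + 15)/6 = 24/6 = 4; σ²_I = ((15−1)/6)² = 5.444
te_J = (7 + 4·9 + 11)/6 = 54/6 = 9; σ²_J = ((11−7)/6)² = 0.444

Forward pass:
ES_A = 0; EF_A = 10
ES_B = 0; EF_B = 12
ES_C = 10; EF_C = 10+8 = 18
ES_D = 12; EF_D = 12+4 = 16
ES_E = max(EF_A=10, EF_B=12) = 12; EF_E = 12+3 = 15
ES_F = max(EF_A=10, EF_B=12) = 12; EF_F = 12+2 = 14
ES_G = max(EF_B=12, EF_E=15) = 15; EF_G = 15+5 = 20
ES_H = 18; EF_H = 18+7 = 25
ES_I = 18; EF_I = 18+4 = 22
ES_J = max(EF_D=16, EF_F=14, EF_G=20, EF_H=25, EF_I=22) = 25; EF_J = 25+9 = 34
Expected project duration μ = 34 days. Critical path: A → C → H → J.

Variance along critical path = 2.778 + 1.000 + 0.111 + 0.444 = 4.333
σ = √4.333 = 2.082 days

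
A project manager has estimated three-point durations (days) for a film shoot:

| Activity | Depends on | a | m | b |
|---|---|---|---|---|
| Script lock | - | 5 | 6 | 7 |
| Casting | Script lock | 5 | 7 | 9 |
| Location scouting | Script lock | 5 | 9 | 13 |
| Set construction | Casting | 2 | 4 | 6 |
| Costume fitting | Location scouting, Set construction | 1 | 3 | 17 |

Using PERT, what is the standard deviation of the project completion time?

te_Script lock = (5 + 4·6 + 7)/6 = 36/6 = 6; σ²_Script lock = ((7−5)/6)² = 0.111
te_Casting = (5 + 4·7 + 9)/6 = 42/6 = 7; σ²_Casting = ((9−5)/6)² = 0.444
te_Location scouting = (5 + 4·9 + 13)/6 = 54/6 = 9; σ²_Location scouting = ((13−5)/6)² = 1.778
te_Set construction = (2 + 4·4 + 6)/6 = 24/6 = 4; σ²_Set construction = ((6−2)/6)² = 0.444
te_Costume fitting = (1 + 4·3 + 17)/6 = 30/6 = 5; σ²_Costume fitting = ((17−1)/6)² = 7.111

Forward pass:
ES_Script lock = 0; EF_Script lock = 6
ES_Casting = 6; EF_Casting = 6+7 = 13
ES_Location scouting = 6; EF_Location scouting = 6+9 = 15
ES_Set construction = 13; EF_Set construction = 13+4 = 17
ES_Costume fitting = max(EF_Location scouting=15, EF_Set construction=17) = 17; EF_Costume fitting = 17+5 = 22
Expected project duration μ = 22 days. Critical path: Script lock → Casting → Set construction → Costume fitting.

Variance along critical path = 0.111 + 0.444 + 0.444 + 7.111 = 8.111
σ = √8.111 = 2.848 days

2.85 days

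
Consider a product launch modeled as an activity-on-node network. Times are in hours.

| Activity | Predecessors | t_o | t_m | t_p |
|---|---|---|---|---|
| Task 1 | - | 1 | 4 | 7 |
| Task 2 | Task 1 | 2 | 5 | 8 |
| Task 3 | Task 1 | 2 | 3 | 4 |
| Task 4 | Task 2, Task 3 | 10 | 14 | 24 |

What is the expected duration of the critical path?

24 hours

te_Task 1 = (1 + 4·4 + 7)/6 = 24/6 = 4
te_Task 2 = (2 + 4·5 + 8)/6 = 30/6 = 5
te_Task 3 = (2 + 4·3 + 4)/6 = 18/6 = 3
te_Task 4 = (10 + 4·14 + 24)/6 = 90/6 = 15

Forward pass:
ES_Task 1 = 0; EF_Task 1 = 4
ES_Task 2 = 4; EF_Task 2 = 4+5 = 9
ES_Task 3 = 4; EF_Task 3 = 4+3 = 7
ES_Task 4 = max(EF_Task 2=9, EF_Task 3=7) = 9; EF_Task 4 = 9+15 = 24
Expected project duration μ = 24 hours. Critical path: Task 1 → Task 2 → Task 4.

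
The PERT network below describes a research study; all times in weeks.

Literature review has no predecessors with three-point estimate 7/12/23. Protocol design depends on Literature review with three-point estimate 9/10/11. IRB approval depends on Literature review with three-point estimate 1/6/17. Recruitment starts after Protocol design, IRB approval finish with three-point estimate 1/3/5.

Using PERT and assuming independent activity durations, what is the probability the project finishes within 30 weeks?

0.926

te_Literature review = (7 + 4·12 + 23)/6 = 78/6 = 13; σ²_Literature review = ((23−7)/6)² = 7.111
te_Protocol design = (9 + 4·10 + 11)/6 = 60/6 = 10; σ²_Protocol design = ((11−9)/6)² = 0.111
te_IRB approval = (1 + 4·6 + 17)/6 = 42/6 = 7; σ²_IRB approval = ((17−1)/6)² = 7.111
te_Recruitment = (1 + 4·3 + 5)/6 = 18/6 = 3; σ²_Recruitment = ((5−1)/6)² = 0.444

Forward pass:
ES_Literature review = 0; EF_Literature review = 13
ES_Protocol design = 13; EF_Protocol design = 13+10 = 23
ES_IRB approval = 13; EF_IRB approval = 13+7 = 20
ES_Recruitment = max(EF_Protocol design=23, EF_IRB approval=20) = 23; EF_Recruitment = 23+3 = 26
Expected project duration μ = 26 weeks. Critical path: Literature review → Protocol design → Recruitment.

Variance along critical path = 7.111 + 0.111 + 0.444 = 7.667; σ = √7.667 = 2.769 weeks.
Z = (30 − 26) / 2.769 = 1.445
P(T ≤ 30) = Φ(1.445) ≈ 0.926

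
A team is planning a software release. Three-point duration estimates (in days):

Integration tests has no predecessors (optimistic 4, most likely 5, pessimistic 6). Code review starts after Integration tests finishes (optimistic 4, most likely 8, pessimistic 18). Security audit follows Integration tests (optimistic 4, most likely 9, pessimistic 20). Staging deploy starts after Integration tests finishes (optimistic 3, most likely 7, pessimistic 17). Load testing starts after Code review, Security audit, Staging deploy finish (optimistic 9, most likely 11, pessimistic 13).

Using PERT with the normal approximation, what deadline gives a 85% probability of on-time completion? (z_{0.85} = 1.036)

28.9 days

te_Integration tests = (4 + 4·5 + 6)/6 = 30/6 = 5; σ²_Integration tests = ((6−4)/6)² = 0.111
te_Code review = (4 + 4·8 + 18)/6 = 54/6 = 9; σ²_Code review = ((18−4)/6)² = 5.444
te_Security audit = (4 + 4·9 + 20)/6 = 60/6 = 10; σ²_Security audit = ((20−4)/6)² = 7.111
te_Staging deploy = (3 + 4·7 + 17)/6 = 48/6 = 8; σ²_Staging deploy = ((17−3)/6)² = 5.444
te_Load testing = (9 + 4·11 + 13)/6 = 66/6 = 11; σ²_Load testing = ((13−9)/6)² = 0.444

Forward pass:
ES_Integration tests = 0; EF_Integration tests = 5
ES_Code review = 5; EF_Code review = 5+9 = 14
ES_Security audit = 5; EF_Security audit = 5+10 = 15
ES_Staging deploy = 5; EF_Staging deploy = 5+8 = 13
ES_Load testing = max(EF_Code review=14, EF_Security audit=15, EF_Staging deploy=13) = 15; EF_Load testing = 15+11 = 26
Expected project duration μ = 26 days. Critical path: Integration tests → Security audit → Load testing.

Variance along critical path = 0.111 + 7.111 + 0.444 = 7.667; σ = 2.769 days.
D = μ + z·σ = 26 + 1.036·2.769 = 28.9 days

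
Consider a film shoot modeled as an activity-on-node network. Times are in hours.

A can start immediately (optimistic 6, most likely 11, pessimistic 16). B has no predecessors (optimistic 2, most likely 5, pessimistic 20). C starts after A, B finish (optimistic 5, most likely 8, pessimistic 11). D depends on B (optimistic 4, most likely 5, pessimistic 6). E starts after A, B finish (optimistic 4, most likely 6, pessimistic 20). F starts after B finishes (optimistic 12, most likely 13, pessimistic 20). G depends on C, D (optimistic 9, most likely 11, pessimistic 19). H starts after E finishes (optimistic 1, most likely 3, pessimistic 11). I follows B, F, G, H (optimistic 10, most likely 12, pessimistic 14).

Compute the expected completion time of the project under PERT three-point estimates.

43 hours

te_A = (6 + 4·11 + 16)/6 = 66/6 = 11
te_B = (2 + 4·5 + 20)/6 = 42/6 = 7
te_C = (5 + 4·8 + 11)/6 = 48/6 = 8
te_D = (4 + 4·5 + 6)/6 = 30/6 = 5
te_E = (4 + 4·6 + 20)/6 = 48/6 = 8
te_F = (12 + 4·13 + 20)/6 = 84/6 = 14
te_G = (9 + 4·11 + 19)/6 = 72/6 = 12
te_H = (1 + 4·3 + 11)/6 = 24/6 = 4
te_I = (10 + 4·12 + 14)/6 = 72/6 = 12

Forward pass:
ES_A = 0; EF_A = 11
ES_B = 0; EF_B = 7
ES_C = max(EF_A=11, EF_B=7) = 11; EF_C = 11+8 = 19
ES_D = 7; EF_D = 7+5 = 12
ES_E = max(EF_A=11, EF_B=7) = 11; EF_E = 11+8 = 19
ES_F = 7; EF_F = 7+14 = 21
ES_G = max(EF_C=19, EF_D=12) = 19; EF_G = 19+12 = 31
ES_H = 19; EF_H = 19+4 = 23
ES_I = max(EF_B=7, EF_F=21, EF_G=31, EF_H=23) = 31; EF_I = 31+12 = 43
Expected project duration μ = 43 hours. Critical path: A → C → G → I.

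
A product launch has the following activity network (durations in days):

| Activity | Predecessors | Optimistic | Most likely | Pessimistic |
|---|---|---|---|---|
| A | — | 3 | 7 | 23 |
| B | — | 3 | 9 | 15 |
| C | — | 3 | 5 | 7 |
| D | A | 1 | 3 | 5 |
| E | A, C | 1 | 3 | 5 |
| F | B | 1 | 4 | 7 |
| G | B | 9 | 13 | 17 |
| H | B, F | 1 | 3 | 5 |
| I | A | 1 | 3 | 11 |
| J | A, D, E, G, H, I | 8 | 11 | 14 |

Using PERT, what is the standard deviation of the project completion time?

te_A = (3 + 4·7 + 23)/6 = 54/6 = 9; σ²_A = ((23−3)/6)² = 11.111
te_B = (3 + 4·9 + 15)/6 = 54/6 = 9; σ²_B = ((15−3)/6)² = 4.000
te_C = (3 + 4·5 + 7)/6 = 30/6 = 5; σ²_C = ((7−3)/6)² = 0.444
te_D = (1 + 4·3 + 5)/6 = 18/6 = 3; σ²_D = ((5−1)/6)² = 0.444
te_E = (1 + 4·3 + 5)/6 = 18/6 = 3; σ²_E = ((5−1)/6)² = 0.444
te_F = (1 + 4·4 + 7)/6 = 24/6 = 4; σ²_F = ((7−1)/6)² = 1.000
te_G = (9 + 4·13 + 17)/6 = 78/6 = 13; σ²_G = ((17−9)/6)² = 1.778
te_H = (1 + 4·3 + 5)/6 = 18/6 = 3; σ²_H = ((5−1)/6)² = 0.444
te_I = (1 + 4·3 + 11)/6 = 24/6 = 4; σ²_I = ((11−1)/6)² = 2.778
te_J = (8 + 4·11 + 14)/6 = 66/6 = 11; σ²_J = ((14−8)/6)² = 1.000

Forward pass:
ES_A = 0; EF_A = 9
ES_B = 0; EF_B = 9
ES_C = 0; EF_C = 5
ES_D = 9; EF_D = 9+3 = 12
ES_E = max(EF_A=9, EF_C=5) = 9; EF_E = 9+3 = 12
ES_F = 9; EF_F = 9+4 = 13
ES_G = 9; EF_G = 9+13 = 22
ES_H = max(EF_B=9, EF_F=13) = 13; EF_H = 13+3 = 16
ES_I = 9; EF_I = 9+4 = 13
ES_J = max(EF_A=9, EF_D=12, EF_E=12, EF_G=22, EF_H=16, EF_I=13) = 22; EF_J = 22+11 = 33
Expected project duration μ = 33 days. Critical path: B → G → J.

Variance along critical path = 4.000 + 1.778 + 1.000 = 6.778
σ = √6.778 = 2.603 days

2.60 days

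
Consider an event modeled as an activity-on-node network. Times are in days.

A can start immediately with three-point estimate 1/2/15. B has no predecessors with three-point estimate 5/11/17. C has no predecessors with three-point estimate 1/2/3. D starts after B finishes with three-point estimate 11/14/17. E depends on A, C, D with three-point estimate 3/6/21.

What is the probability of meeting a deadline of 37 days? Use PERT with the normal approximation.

0.857

te_A = (1 + 4·2 + 15)/6 = 24/6 = 4; σ²_A = ((15−1)/6)² = 5.444
te_B = (5 + 4·11 + 17)/6 = 66/6 = 11; σ²_B = ((17−5)/6)² = 4.000
te_C = (1 + 4·2 + 3)/6 = 12/6 = 2; σ²_C = ((3−1)/6)² = 0.111
te_D = (11 + 4·14 + 17)/6 = 84/6 = 14; σ²_D = ((17−11)/6)² = 1.000
te_E = (3 + 4·6 + 21)/6 = 48/6 = 8; σ²_E = ((21−3)/6)² = 9.000

Forward pass:
ES_A = 0; EF_A = 4
ES_B = 0; EF_B = 11
ES_C = 0; EF_C = 2
ES_D = 11; EF_D = 11+14 = 25
ES_E = max(EF_A=4, EF_C=2, EF_D=25) = 25; EF_E = 25+8 = 33
Expected project duration μ = 33 days. Critical path: B → D → E.

Variance along critical path = 4.000 + 1.000 + 9.000 = 14.000; σ = √14.000 = 3.742 days.
Z = (37 − 33) / 3.742 = 1.069
P(T ≤ 37) = Φ(1.069) ≈ 0.857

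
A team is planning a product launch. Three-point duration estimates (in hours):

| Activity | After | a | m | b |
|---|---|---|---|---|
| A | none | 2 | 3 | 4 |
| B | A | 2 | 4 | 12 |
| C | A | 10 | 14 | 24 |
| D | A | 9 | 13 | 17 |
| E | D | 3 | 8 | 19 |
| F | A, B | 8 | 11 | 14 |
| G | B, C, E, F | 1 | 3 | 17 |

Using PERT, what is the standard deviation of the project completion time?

4.01 hours

te_A = (2 + 4·3 + 4)/6 = 18/6 = 3; σ²_A = ((4−2)/6)² = 0.111
te_B = (2 + 4·4 + 12)/6 = 30/6 = 5; σ²_B = ((12−2)/6)² = 2.778
te_C = (10 + 4·14 + 24)/6 = 90/6 = 15; σ²_C = ((24−10)/6)² = 5.444
te_D = (9 + 4·13 + 17)/6 = 78/6 = 13; σ²_D = ((17−9)/6)² = 1.778
te_E = (3 + 4·8 + 19)/6 = 54/6 = 9; σ²_E = ((19−3)/6)² = 7.111
te_F = (8 + 4·11 + 14)/6 = 66/6 = 11; σ²_F = ((14−8)/6)² = 1.000
te_G = (1 + 4·3 + 17)/6 = 30/6 = 5; σ²_G = ((17−1)/6)² = 7.111

Forward pass:
ES_A = 0; EF_A = 3
ES_B = 3; EF_B = 3+5 = 8
ES_C = 3; EF_C = 3+15 = 18
ES_D = 3; EF_D = 3+13 = 16
ES_E = 16; EF_E = 16+9 = 25
ES_F = max(EF_A=3, EF_B=8) = 8; EF_F = 8+11 = 19
ES_G = max(EF_B=8, EF_C=18, EF_E=25, EF_F=19) = 25; EF_G = 25+5 = 30
Expected project duration μ = 30 hours. Critical path: A → D → E → G.

Variance along critical path = 0.111 + 1.778 + 7.111 + 7.111 = 16.111
σ = √16.111 = 4.014 hours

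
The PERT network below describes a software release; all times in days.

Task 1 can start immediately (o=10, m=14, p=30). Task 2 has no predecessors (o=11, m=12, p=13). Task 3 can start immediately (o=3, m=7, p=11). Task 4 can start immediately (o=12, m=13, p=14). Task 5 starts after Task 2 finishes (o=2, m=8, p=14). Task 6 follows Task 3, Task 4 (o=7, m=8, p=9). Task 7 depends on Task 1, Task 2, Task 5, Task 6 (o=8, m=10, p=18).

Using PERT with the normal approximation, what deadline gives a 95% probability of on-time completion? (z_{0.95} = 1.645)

34.8 days

te_Task 1 = (10 + 4·14 + 30)/6 = 96/6 = 16; σ²_Task 1 = ((30−10)/6)² = 11.111
te_Task 2 = (11 + 4·12 + 13)/6 = 72/6 = 12; σ²_Task 2 = ((13−11)/6)² = 0.111
te_Task 3 = (3 + 4·7 + 11)/6 = 42/6 = 7; σ²_Task 3 = ((11−3)/6)² = 1.778
te_Task 4 = (12 + 4·13 + 14)/6 = 78/6 = 13; σ²_Task 4 = ((14−12)/6)² = 0.111
te_Task 5 = (2 + 4·8 + 14)/6 = 48/6 = 8; σ²_Task 5 = ((14−2)/6)² = 4.000
te_Task 6 = (7 + 4·8 + 9)/6 = 48/6 = 8; σ²_Task 6 = ((9−7)/6)² = 0.111
te_Task 7 = (8 + 4·10 + 18)/6 = 66/6 = 11; σ²_Task 7 = ((18−8)/6)² = 2.778

Forward pass:
ES_Task 1 = 0; EF_Task 1 = 16
ES_Task 2 = 0; EF_Task 2 = 12
ES_Task 3 = 0; EF_Task 3 = 7
ES_Task 4 = 0; EF_Task 4 = 13
ES_Task 5 = 12; EF_Task 5 = 12+8 = 20
ES_Task 6 = max(EF_Task 3=7, EF_Task 4=13) = 13; EF_Task 6 = 13+8 = 21
ES_Task 7 = max(EF_Task 1=16, EF_Task 2=12, EF_Task 5=20, EF_Task 6=21) = 21; EF_Task 7 = 21+11 = 32
Expected project duration μ = 32 days. Critical path: Task 4 → Task 6 → Task 7.

Variance along critical path = 0.111 + 0.111 + 2.778 = 3.000; σ = 1.732 days.
D = μ + z·σ = 32 + 1.645·1.732 = 34.8 days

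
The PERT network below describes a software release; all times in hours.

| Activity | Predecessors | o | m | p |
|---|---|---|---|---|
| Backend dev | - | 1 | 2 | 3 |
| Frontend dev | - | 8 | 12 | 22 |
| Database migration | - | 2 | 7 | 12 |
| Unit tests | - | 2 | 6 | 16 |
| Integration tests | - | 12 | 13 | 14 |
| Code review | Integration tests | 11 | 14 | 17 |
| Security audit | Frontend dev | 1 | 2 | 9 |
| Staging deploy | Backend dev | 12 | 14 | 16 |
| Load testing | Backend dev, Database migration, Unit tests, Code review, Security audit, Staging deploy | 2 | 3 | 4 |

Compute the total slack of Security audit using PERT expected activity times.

te_Backend dev = (1 + 4·2 + 3)/6 = 12/6 = 2
te_Frontend dev = (8 + 4·12 + 22)/6 = 78/6 = 13
te_Database migration = (2 + 4·7 + 12)/6 = 42/6 = 7
te_Unit tests = (2 + 4·6 + 16)/6 = 42/6 = 7
te_Integration tests = (12 + 4·13 + 14)/6 = 78/6 = 13
te_Code review = (11 + 4·14 + 17)/6 = 84/6 = 14
te_Security audit = (1 + 4·2 + 9)/6 = 18/6 = 3
te_Staging deploy = (12 + 4·14 + 16)/6 = 84/6 = 14
te_Load testing = (2 + 4·3 + 4)/6 = 18/6 = 3

Forward pass:
ES_Backend dev = 0; EF_Backend dev = 2
ES_Frontend dev = 0; EF_Frontend dev = 13
ES_Database migration = 0; EF_Database migration = 7
ES_Unit tests = 0; EF_Unit tests = 7
ES_Integration tests = 0; EF_Integration tests = 13
ES_Code review = 13; EF_Code review = 13+14 = 27
ES_Security audit = 13; EF_Security audit = 13+3 = 16
ES_Staging deploy = 2; EF_Staging deploy = 2+14 = 16
ES_Load testing = max(EF_Backend dev=2, EF_Database migration=7, EF_Unit tests=7, EF_Code review=27, EF_Security audit=16, EF_Staging deploy=16) = 27; EF_Load testing = 27+3 = 30
Expected project duration μ = 30 hours. Critical path: Integration tests → Code review → Load testing.

Backward pass:
LF_Load testing = 30; LS_Load testing = 30−3 = 27
LF_Staging deploy = LS_Load testing = 27; LS_Staging deploy = 27−14 = 13
LF_Security audit = LS_Load testing = 27; LS_Security audit = 27−3 = 24
LF_Code review = LS_Load testing = 27; LS_Code review = 27−14 = 13
LF_Integration tests = LS_Code review = 13; LS_Integration tests = 13−13 = 0
LF_Unit tests = LS_Load testing = 27; LS_Unit tests = 27−7 = 20
LF_Database migration = LS_Load testing = 27; LS_Database migration = 27−7 = 20
LF_Frontend dev = LS_Security audit = 24; LS_Frontend dev = 24−13 = 11
LF_Backend dev = min(LS_Staging deploy=13, LS_Load testing=27) = 13; LS_Backend dev = 13−2 = 11
Slack_Security audit = LS_Security audit − ES_Security audit = 24 − 13 = 11

11 hours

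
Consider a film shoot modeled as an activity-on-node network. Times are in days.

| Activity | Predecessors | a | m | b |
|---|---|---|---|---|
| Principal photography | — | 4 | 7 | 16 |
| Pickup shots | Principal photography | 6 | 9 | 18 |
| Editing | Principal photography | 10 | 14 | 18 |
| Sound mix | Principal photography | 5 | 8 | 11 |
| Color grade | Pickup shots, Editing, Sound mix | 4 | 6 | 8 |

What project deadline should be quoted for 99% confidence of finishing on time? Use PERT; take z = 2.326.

te_Principal photography = (4 + 4·7 + 16)/6 = 48/6 = 8; σ²_Principal photography = ((16−4)/6)² = 4.000
te_Pickup shots = (6 + 4·9 + 18)/6 = 60/6 = 10; σ²_Pickup shots = ((18−6)/6)² = 4.000
te_Editing = (10 + 4·14 + 18)/6 = 84/6 = 14; σ²_Editing = ((18−10)/6)² = 1.778
te_Sound mix = (5 + 4·8 + 11)/6 = 48/6 = 8; σ²_Sound mix = ((11−5)/6)² = 1.000
te_Color grade = (4 + 4·6 + 8)/6 = 36/6 = 6; σ²_Color grade = ((8−4)/6)² = 0.444

Forward pass:
ES_Principal photography = 0; EF_Principal photography = 8
ES_Pickup shots = 8; EF_Pickup shots = 8+10 = 18
ES_Editing = 8; EF_Editing = 8+14 = 22
ES_Sound mix = 8; EF_Sound mix = 8+8 = 16
ES_Color grade = max(EF_Pickup shots=18, EF_Editing=22, EF_Sound mix=16) = 22; EF_Color grade = 22+6 = 28
Expected project duration μ = 28 days. Critical path: Principal photography → Editing → Color grade.

Variance along critical path = 4.000 + 1.778 + 0.444 = 6.222; σ = 2.494 days.
D = μ + z·σ = 28 + 2.326·2.494 = 33.8 days

33.8 days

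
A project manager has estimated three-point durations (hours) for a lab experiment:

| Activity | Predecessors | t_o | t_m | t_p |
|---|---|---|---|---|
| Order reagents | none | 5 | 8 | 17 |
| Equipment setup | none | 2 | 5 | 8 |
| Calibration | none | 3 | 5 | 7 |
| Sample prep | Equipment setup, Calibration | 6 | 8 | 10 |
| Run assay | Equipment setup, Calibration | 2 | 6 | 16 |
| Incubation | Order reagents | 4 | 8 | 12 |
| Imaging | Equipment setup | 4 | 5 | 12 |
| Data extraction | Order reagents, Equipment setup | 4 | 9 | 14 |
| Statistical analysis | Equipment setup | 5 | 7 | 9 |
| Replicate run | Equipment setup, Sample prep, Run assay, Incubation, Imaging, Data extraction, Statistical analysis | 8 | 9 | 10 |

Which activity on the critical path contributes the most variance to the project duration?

te_Order reagents = (5 + 4·8 + 17)/6 = 54/6 = 9; σ²_Order reagents = ((17−5)/6)² = 4.000
te_Equipment setup = (2 + 4·5 + 8)/6 = 30/6 = 5; σ²_Equipment setup = ((8−2)/6)² = 1.000
te_Calibration = (3 + 4·5 + 7)/6 = 30/6 = 5; σ²_Calibration = ((7−3)/6)² = 0.444
te_Sample prep = (6 + 4·8 + 10)/6 = 48/6 = 8; σ²_Sample prep = ((10−6)/6)² = 0.444
te_Run assay = (2 + 4·6 + 16)/6 = 42/6 = 7; σ²_Run assay = ((16−2)/6)² = 5.444
te_Incubation = (4 + 4·8 + 12)/6 = 48/6 = 8; σ²_Incubation = ((12−4)/6)² = 1.778
te_Imaging = (4 + 4·5 + 12)/6 = 36/6 = 6; σ²_Imaging = ((12−4)/6)² = 1.778
te_Data extraction = (4 + 4·9 + 14)/6 = 54/6 = 9; σ²_Data extraction = ((14−4)/6)² = 2.778
te_Statistical analysis = (5 + 4·7 + 9)/6 = 42/6 = 7; σ²_Statistical analysis = ((9−5)/6)² = 0.444
te_Replicate run = (8 + 4·9 + 10)/6 = 54/6 = 9; σ²_Replicate run = ((10−8)/6)² = 0.111

Forward pass:
ES_Order reagents = 0; EF_Order reagents = 9
ES_Equipment setup = 0; EF_Equipment setup = 5
ES_Calibration = 0; EF_Calibration = 5
ES_Sample prep = max(EF_Equipment setup=5, EF_Calibration=5) = 5; EF_Sample prep = 5+8 = 13
ES_Run assay = max(EF_Equipment setup=5, EF_Calibration=5) = 5; EF_Run assay = 5+7 = 12
ES_Incubation = 9; EF_Incubation = 9+8 = 17
ES_Imaging = 5; EF_Imaging = 5+6 = 11
ES_Data extraction = max(EF_Order reagents=9, EF_Equipment setup=5) = 9; EF_Data extraction = 9+9 = 18
ES_Statistical analysis = 5; EF_Statistical analysis = 5+7 = 12
ES_Replicate run = max(EF_Equipment setup=5, EF_Sample prep=13, EF_Run assay=12, EF_Incubation=17, EF_Imaging=11, EF_Data extraction=18, EF_Statistical analysis=12) = 18; EF_Replicate run = 18+9 = 27
Expected project duration μ = 27 hours. Critical path: Order reagents → Data extraction → Replicate run.

Variances on critical path: σ²_Order reagents=4.000, σ²_Data extraction=2.778, σ²_Replicate run=0.111.
Largest is σ²_Order reagents = 4.000.

Order reagents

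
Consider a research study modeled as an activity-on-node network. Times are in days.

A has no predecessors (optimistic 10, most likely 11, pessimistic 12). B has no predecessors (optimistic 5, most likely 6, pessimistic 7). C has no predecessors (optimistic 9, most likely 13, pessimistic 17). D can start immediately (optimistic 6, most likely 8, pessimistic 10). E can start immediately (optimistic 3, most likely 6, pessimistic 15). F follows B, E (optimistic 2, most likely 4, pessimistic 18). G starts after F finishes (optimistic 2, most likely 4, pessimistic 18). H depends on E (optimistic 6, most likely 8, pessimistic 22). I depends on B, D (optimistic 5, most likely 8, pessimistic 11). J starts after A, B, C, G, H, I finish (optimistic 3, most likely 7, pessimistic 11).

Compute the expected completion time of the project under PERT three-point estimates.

26 days

te_A = (10 + 4·11 + 12)/6 = 66/6 = 11
te_B = (5 + 4·6 + 7)/6 = 36/6 = 6
te_C = (9 + 4·13 + 17)/6 = 78/6 = 13
te_D = (6 + 4·8 + 10)/6 = 48/6 = 8
te_E = (3 + 4·6 + 15)/6 = 42/6 = 7
te_F = (2 + 4·4 + 18)/6 = 36/6 = 6
te_G = (2 + 4·4 + 18)/6 = 36/6 = 6
te_H = (6 + 4·8 + 22)/6 = 60/6 = 10
te_I = (5 + 4·8 + 11)/6 = 48/6 = 8
te_J = (3 + 4·7 + 11)/6 = 42/6 = 7

Forward pass:
ES_A = 0; EF_A = 11
ES_B = 0; EF_B = 6
ES_C = 0; EF_C = 13
ES_D = 0; EF_D = 8
ES_E = 0; EF_E = 7
ES_F = max(EF_B=6, EF_E=7) = 7; EF_F = 7+6 = 13
ES_G = 13; EF_G = 13+6 = 19
ES_H = 7; EF_H = 7+10 = 17
ES_I = max(EF_B=6, EF_D=8) = 8; EF_I = 8+8 = 16
ES_J = max(EF_A=11, EF_B=6, EF_C=13, EF_G=19, EF_H=17, EF_I=16) = 19; EF_J = 19+7 = 26
Expected project duration μ = 26 days. Critical path: E → F → G → J.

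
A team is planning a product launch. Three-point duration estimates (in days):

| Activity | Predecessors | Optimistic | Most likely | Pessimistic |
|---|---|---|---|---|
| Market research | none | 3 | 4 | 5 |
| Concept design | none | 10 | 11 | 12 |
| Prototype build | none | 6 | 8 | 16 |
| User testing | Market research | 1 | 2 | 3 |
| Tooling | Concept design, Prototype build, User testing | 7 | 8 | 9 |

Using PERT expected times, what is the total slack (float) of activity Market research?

5 days

te_Market research = (3 + 4·4 + 5)/6 = 24/6 = 4
te_Concept design = (10 + 4·11 + 12)/6 = 66/6 = 11
te_Prototype build = (6 + 4·8 + 16)/6 = 54/6 = 9
te_User testing = (1 + 4·2 + 3)/6 = 12/6 = 2
te_Tooling = (7 + 4·8 + 9)/6 = 48/6 = 8

Forward pass:
ES_Market research = 0; EF_Market research = 4
ES_Concept design = 0; EF_Concept design = 11
ES_Prototype build = 0; EF_Prototype build = 9
ES_User testing = 4; EF_User testing = 4+2 = 6
ES_Tooling = max(EF_Concept design=11, EF_Prototype build=9, EF_User testing=6) = 11; EF_Tooling = 11+8 = 19
Expected project duration μ = 19 days. Critical path: Concept design → Tooling.

Backward pass:
LF_Tooling = 19; LS_Tooling = 19−8 = 11
LF_User testing = LS_Tooling = 11; LS_User testing = 11−2 = 9
LF_Prototype build = LS_Tooling = 11; LS_Prototype build = 11−9 = 2
LF_Concept design = LS_Tooling = 11; LS_Concept design = 11−11 = 0
LF_Market research = LS_User testing = 9; LS_Market research = 9−4 = 5
Slack_Market research = LS_Market research − ES_Market research = 5 − 0 = 5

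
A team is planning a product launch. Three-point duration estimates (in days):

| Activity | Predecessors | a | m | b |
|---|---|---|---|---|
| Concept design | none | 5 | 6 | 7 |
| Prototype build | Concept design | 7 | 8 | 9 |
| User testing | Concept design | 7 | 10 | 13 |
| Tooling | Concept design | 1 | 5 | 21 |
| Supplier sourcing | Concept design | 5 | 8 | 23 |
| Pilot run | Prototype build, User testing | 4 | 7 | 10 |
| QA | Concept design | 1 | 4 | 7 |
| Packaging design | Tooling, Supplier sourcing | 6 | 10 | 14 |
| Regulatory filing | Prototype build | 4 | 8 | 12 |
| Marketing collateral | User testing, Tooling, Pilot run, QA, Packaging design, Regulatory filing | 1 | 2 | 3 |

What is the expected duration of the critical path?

te_Concept design = (5 + 4·6 + 7)/6 = 36/6 = 6
te_Prototype build = (7 + 4·8 + 9)/6 = 48/6 = 8
te_User testing = (7 + 4·10 + 13)/6 = 60/6 = 10
te_Tooling = (1 + 4·5 + 21)/6 = 42/6 = 7
te_Supplier sourcing = (5 + 4·8 + 23)/6 = 60/6 = 10
te_Pilot run = (4 + 4·7 + 10)/6 = 42/6 = 7
te_QA = (1 + 4·4 + 7)/6 = 24/6 = 4
te_Packaging design = (6 + 4·10 + 14)/6 = 60/6 = 10
te_Regulatory filing = (4 + 4·8 + 12)/6 = 48/6 = 8
te_Marketing collateral = (1 + 4·2 + 3)/6 = 12/6 = 2

Forward pass:
ES_Concept design = 0; EF_Concept design = 6
ES_Prototype build = 6; EF_Prototype build = 6+8 = 14
ES_User testing = 6; EF_User testing = 6+10 = 16
ES_Tooling = 6; EF_Tooling = 6+7 = 13
ES_Supplier sourcing = 6; EF_Supplier sourcing = 6+10 = 16
ES_Pilot run = max(EF_Prototype build=14, EF_User testing=16) = 16; EF_Pilot run = 16+7 = 23
ES_QA = 6; EF_QA = 6+4 = 10
ES_Packaging design = max(EF_Tooling=13, EF_Supplier sourcing=16) = 16; EF_Packaging design = 16+10 = 26
ES_Regulatory filing = 14; EF_Regulatory filing = 14+8 = 22
ES_Marketing collateral = max(EF_User testing=16, EF_Tooling=13, EF_Pilot run=23, EF_QA=10, EF_Packaging design=26, EF_Regulatory filing=22) = 26; EF_Marketing collateral = 26+2 = 28
Expected project duration μ = 28 days. Critical path: Concept design → Supplier sourcing → Packaging design → Marketing collateral.

28 days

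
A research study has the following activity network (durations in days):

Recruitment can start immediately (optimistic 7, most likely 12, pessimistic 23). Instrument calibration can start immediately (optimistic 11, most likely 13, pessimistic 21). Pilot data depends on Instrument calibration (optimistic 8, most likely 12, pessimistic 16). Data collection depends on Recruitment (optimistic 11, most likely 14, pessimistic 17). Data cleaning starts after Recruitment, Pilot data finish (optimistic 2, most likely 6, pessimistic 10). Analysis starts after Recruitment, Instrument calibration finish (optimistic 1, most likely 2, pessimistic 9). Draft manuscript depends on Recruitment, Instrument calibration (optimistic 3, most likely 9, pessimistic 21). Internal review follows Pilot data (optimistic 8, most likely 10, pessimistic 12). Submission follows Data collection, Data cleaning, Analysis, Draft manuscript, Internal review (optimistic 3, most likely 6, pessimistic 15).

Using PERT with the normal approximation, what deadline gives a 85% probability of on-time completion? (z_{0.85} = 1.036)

te_Recruitment = (7 + 4·12 + 23)/6 = 78/6 = 13; σ²_Recruitment = ((23−7)/6)² = 7.111
te_Instrument calibration = (11 + 4·13 + 21)/6 = 84/6 = 14; σ²_Instrument calibration = ((21−11)/6)² = 2.778
te_Pilot data = (8 + 4·12 + 16)/6 = 72/6 = 12; σ²_Pilot data = ((16−8)/6)² = 1.778
te_Data collection = (11 + 4·14 + 17)/6 = 84/6 = 14; σ²_Data collection = ((17−11)/6)² = 1.000
te_Data cleaning = (2 + 4·6 + 10)/6 = 36/6 = 6; σ²_Data cleaning = ((10−2)/6)² = 1.778
te_Analysis = (1 + 4·2 + 9)/6 = 18/6 = 3; σ²_Analysis = ((9−1)/6)² = 1.778
te_Draft manuscript = (3 + 4·9 + 21)/6 = 60/6 = 10; σ²_Draft manuscript = ((21−3)/6)² = 9.000
te_Internal review = (8 + 4·10 + 12)/6 = 60/6 = 10; σ²_Internal review = ((12−8)/6)² = 0.444
te_Submission = (3 + 4·6 + 15)/6 = 42/6 = 7; σ²_Submission = ((15−3)/6)² = 4.000

Forward pass:
ES_Recruitment = 0; EF_Recruitment = 13
ES_Instrument calibration = 0; EF_Instrument calibration = 14
ES_Pilot data = 14; EF_Pilot data = 14+12 = 26
ES_Data collection = 13; EF_Data collection = 13+14 = 27
ES_Data cleaning = max(EF_Recruitment=13, EF_Pilot data=26) = 26; EF_Data cleaning = 26+6 = 32
ES_Analysis = max(EF_Recruitment=13, EF_Instrument calibration=14) = 14; EF_Analysis = 14+3 = 17
ES_Draft manuscript = max(EF_Recruitment=13, EF_Instrument calibration=14) = 14; EF_Draft manuscript = 14+10 = 24
ES_Internal review = 26; EF_Internal review = 26+10 = 36
ES_Submission = max(EF_Data collection=27, EF_Data cleaning=32, EF_Analysis=17, EF_Draft manuscript=24, EF_Internal review=36) = 36; EF_Submission = 36+7 = 43
Expected project duration μ = 43 days. Critical path: Instrument calibration → Pilot data → Internal review → Submission.

Variance along critical path = 2.778 + 1.778 + 0.444 + 4.000 = 9.000; σ = 3.000 days.
D = μ + z·σ = 43 + 1.036·3.000 = 46.1 days

46.1 days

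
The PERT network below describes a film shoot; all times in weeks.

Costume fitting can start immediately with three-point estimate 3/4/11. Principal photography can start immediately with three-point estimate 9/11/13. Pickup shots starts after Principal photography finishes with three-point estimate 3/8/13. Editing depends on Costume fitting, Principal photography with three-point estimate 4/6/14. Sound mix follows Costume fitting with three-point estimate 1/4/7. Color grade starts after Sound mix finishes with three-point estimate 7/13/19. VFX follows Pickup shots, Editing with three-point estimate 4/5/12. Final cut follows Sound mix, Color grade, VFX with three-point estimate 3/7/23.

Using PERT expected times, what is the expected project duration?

34 weeks

te_Costume fitting = (3 + 4·4 + 11)/6 = 30/6 = 5
te_Principal photography = (9 + 4·11 + 13)/6 = 66/6 = 11
te_Pickup shots = (3 + 4·8 + 13)/6 = 48/6 = 8
te_Editing = (4 + 4·6 + 14)/6 = 42/6 = 7
te_Sound mix = (1 + 4·4 + 7)/6 = 24/6 = 4
te_Color grade = (7 + 4·13 + 19)/6 = 78/6 = 13
te_VFX = (4 + 4·5 + 12)/6 = 36/6 = 6
te_Final cut = (3 + 4·7 + 23)/6 = 54/6 = 9

Forward pass:
ES_Costume fitting = 0; EF_Costume fitting = 5
ES_Principal photography = 0; EF_Principal photography = 11
ES_Pickup shots = 11; EF_Pickup shots = 11+8 = 19
ES_Editing = max(EF_Costume fitting=5, EF_Principal photography=11) = 11; EF_Editing = 11+7 = 18
ES_Sound mix = 5; EF_Sound mix = 5+4 = 9
ES_Color grade = 9; EF_Color grade = 9+13 = 22
ES_VFX = max(EF_Pickup shots=19, EF_Editing=18) = 19; EF_VFX = 19+6 = 25
ES_Final cut = max(EF_Sound mix=9, EF_Color grade=22, EF_VFX=25) = 25; EF_Final cut = 25+9 = 34
Expected project duration μ = 34 weeks. Critical path: Principal photography → Pickup shots → VFX → Final cut.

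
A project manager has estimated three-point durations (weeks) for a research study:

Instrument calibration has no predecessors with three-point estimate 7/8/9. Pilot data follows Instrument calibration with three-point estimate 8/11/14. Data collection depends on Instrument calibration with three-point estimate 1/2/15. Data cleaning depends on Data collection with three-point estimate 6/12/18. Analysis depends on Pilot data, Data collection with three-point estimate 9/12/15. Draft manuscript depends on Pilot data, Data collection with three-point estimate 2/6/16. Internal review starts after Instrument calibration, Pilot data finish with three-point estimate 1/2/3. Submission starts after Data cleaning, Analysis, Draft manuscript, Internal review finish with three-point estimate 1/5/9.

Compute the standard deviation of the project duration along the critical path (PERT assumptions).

te_Instrument calibration = (7 + 4·8 + 9)/6 = 48/6 = 8; σ²_Instrument calibration = ((9−7)/6)² = 0.111
te_Pilot data = (8 + 4·11 + 14)/6 = 66/6 = 11; σ²_Pilot data = ((14−8)/6)² = 1.000
te_Data collection = (1 + 4·2 + 15)/6 = 24/6 = 4; σ²_Data collection = ((15−1)/6)² = 5.444
te_Data cleaning = (6 + 4·12 + 18)/6 = 72/6 = 12; σ²_Data cleaning = ((18−6)/6)² = 4.000
te_Analysis = (9 + 4·12 + 15)/6 = 72/6 = 12; σ²_Analysis = ((15−9)/6)² = 1.000
te_Draft manuscript = (2 + 4·6 + 16)/6 = 42/6 = 7; σ²_Draft manuscript = ((16−2)/6)² = 5.444
te_Internal review = (1 + 4·2 + 3)/6 = 12/6 = 2; σ²_Internal review = ((3−1)/6)² = 0.111
te_Submission = (1 + 4·5 + 9)/6 = 30/6 = 5; σ²_Submission = ((9−1)/6)² = 1.778

Forward pass:
ES_Instrument calibration = 0; EF_Instrument calibration = 8
ES_Pilot data = 8; EF_Pilot data = 8+11 = 19
ES_Data collection = 8; EF_Data collection = 8+4 = 12
ES_Data cleaning = 12; EF_Data cleaning = 12+12 = 24
ES_Analysis = max(EF_Pilot data=19, EF_Data collection=12) = 19; EF_Analysis = 19+12 = 31
ES_Draft manuscript = max(EF_Pilot data=19, EF_Data collection=12) = 19; EF_Draft manuscript = 19+7 = 26
ES_Internal review = max(EF_Instrument calibration=8, EF_Pilot data=19) = 19; EF_Internal review = 19+2 = 21
ES_Submission = max(EF_Data cleaning=24, EF_Analysis=31, EF_Draft manuscript=26, EF_Internal review=21) = 31; EF_Submission = 31+5 = 36
Expected project duration μ = 36 weeks. Critical path: Instrument calibration → Pilot data → Analysis → Submission.

Variance along critical path = 0.111 + 1.000 + 1.000 + 1.778 = 3.889
σ = √3.889 = 1.972 weeks

1.97 weeks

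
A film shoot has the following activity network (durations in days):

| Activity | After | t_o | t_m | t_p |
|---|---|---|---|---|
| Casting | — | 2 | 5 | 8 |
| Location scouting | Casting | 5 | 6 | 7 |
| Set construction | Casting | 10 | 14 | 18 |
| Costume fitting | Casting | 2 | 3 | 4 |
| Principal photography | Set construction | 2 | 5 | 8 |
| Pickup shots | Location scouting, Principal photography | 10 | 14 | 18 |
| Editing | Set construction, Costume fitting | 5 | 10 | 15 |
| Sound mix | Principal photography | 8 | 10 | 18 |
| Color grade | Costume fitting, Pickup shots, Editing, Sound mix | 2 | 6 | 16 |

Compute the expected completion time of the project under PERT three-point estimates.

te_Casting = (2 + 4·5 + 8)/6 = 30/6 = 5
te_Location scouting = (5 + 4·6 + 7)/6 = 36/6 = 6
te_Set construction = (10 + 4·14 + 18)/6 = 84/6 = 14
te_Costume fitting = (2 + 4·3 + 4)/6 = 18/6 = 3
te_Principal photography = (2 + 4·5 + 8)/6 = 30/6 = 5
te_Pickup shots = (10 + 4·14 + 18)/6 = 84/6 = 14
te_Editing = (5 + 4·10 + 15)/6 = 60/6 = 10
te_Sound mix = (8 + 4·10 + 18)/6 = 66/6 = 11
te_Color grade = (2 + 4·6 + 16)/6 = 42/6 = 7

Forward pass:
ES_Casting = 0; EF_Casting = 5
ES_Location scouting = 5; EF_Location scouting = 5+6 = 11
ES_Set construction = 5; EF_Set construction = 5+14 = 19
ES_Costume fitting = 5; EF_Costume fitting = 5+3 = 8
ES_Principal photography = 19; EF_Principal photography = 19+5 = 24
ES_Pickup shots = max(EF_Location scouting=11, EF_Principal photography=24) = 24; EF_Pickup shots = 24+14 = 38
ES_Editing = max(EF_Set construction=19, EF_Costume fitting=8) = 19; EF_Editing = 19+10 = 29
ES_Sound mix = 24; EF_Sound mix = 24+11 = 35
ES_Color grade = max(EF_Costume fitting=8, EF_Pickup shots=38, EF_Editing=29, EF_Sound mix=35) = 38; EF_Color grade = 38+7 = 45
Expected project duration μ = 45 days. Critical path: Casting → Set construction → Principal photography → Pickup shots → Color grade.

45 days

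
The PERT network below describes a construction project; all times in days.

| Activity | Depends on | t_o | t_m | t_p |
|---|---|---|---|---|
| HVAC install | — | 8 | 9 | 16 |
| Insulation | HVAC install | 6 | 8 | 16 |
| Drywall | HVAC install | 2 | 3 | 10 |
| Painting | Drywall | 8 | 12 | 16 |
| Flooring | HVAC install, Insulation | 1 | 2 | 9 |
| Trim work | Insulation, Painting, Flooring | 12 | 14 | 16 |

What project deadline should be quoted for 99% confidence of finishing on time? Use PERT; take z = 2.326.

45.6 days

te_HVAC install = (8 + 4·9 + 16)/6 = 60/6 = 10; σ²_HVAC install = ((16−8)/6)² = 1.778
te_Insulation = (6 + 4·8 + 16)/6 = 54/6 = 9; σ²_Insulation = ((16−6)/6)² = 2.778
te_Drywall = (2 + 4·3 + 10)/6 = 24/6 = 4; σ²_Drywall = ((10−2)/6)² = 1.778
te_Painting = (8 + 4·12 + 16)/6 = 72/6 = 12; σ²_Painting = ((16−8)/6)² = 1.778
te_Flooring = (1 + 4·2 + 9)/6 = 18/6 = 3; σ²_Flooring = ((9−1)/6)² = 1.778
te_Trim work = (12 + 4·14 + 16)/6 = 84/6 = 14; σ²_Trim work = ((16−12)/6)² = 0.444

Forward pass:
ES_HVAC install = 0; EF_HVAC install = 10
ES_Insulation = 10; EF_Insulation = 10+9 = 19
ES_Drywall = 10; EF_Drywall = 10+4 = 14
ES_Painting = 14; EF_Painting = 14+12 = 26
ES_Flooring = max(EF_HVAC install=10, EF_Insulation=19) = 19; EF_Flooring = 19+3 = 22
ES_Trim work = max(EF_Insulation=19, EF_Painting=26, EF_Flooring=22) = 26; EF_Trim work = 26+14 = 40
Expected project duration μ = 40 days. Critical path: HVAC install → Drywall → Painting → Trim work.

Variance along critical path = 1.778 + 1.778 + 1.778 + 0.444 = 5.778; σ = 2.404 days.
D = μ + z·σ = 40 + 2.326·2.404 = 45.6 days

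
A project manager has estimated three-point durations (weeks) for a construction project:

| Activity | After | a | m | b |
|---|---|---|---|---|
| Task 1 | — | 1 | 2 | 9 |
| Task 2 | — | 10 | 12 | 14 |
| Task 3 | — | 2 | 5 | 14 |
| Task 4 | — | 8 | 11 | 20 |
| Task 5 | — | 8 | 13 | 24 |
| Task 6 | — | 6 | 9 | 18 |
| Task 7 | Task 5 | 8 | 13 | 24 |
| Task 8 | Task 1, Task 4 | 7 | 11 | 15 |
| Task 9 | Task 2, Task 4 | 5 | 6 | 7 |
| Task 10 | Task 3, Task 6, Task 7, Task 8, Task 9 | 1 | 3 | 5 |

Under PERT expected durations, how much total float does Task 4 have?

5 weeks

te_Task 1 = (1 + 4·2 + 9)/6 = 18/6 = 3
te_Task 2 = (10 + 4·12 + 14)/6 = 72/6 = 12
te_Task 3 = (2 + 4·5 + 14)/6 = 36/6 = 6
te_Task 4 = (8 + 4·11 + 20)/6 = 72/6 = 12
te_Task 5 = (8 + 4·13 + 24)/6 = 84/6 = 14
te_Task 6 = (6 + 4·9 + 18)/6 = 60/6 = 10
te_Task 7 = (8 + 4·13 + 24)/6 = 84/6 = 14
te_Task 8 = (7 + 4·11 + 15)/6 = 66/6 = 11
te_Task 9 = (5 + 4·6 + 7)/6 = 36/6 = 6
te_Task 10 = (1 + 4·3 + 5)/6 = 18/6 = 3

Forward pass:
ES_Task 1 = 0; EF_Task 1 = 3
ES_Task 2 = 0; EF_Task 2 = 12
ES_Task 3 = 0; EF_Task 3 = 6
ES_Task 4 = 0; EF_Task 4 = 12
ES_Task 5 = 0; EF_Task 5 = 14
ES_Task 6 = 0; EF_Task 6 = 10
ES_Task 7 = 14; EF_Task 7 = 14+14 = 28
ES_Task 8 = max(EF_Task 1=3, EF_Task 4=12) = 12; EF_Task 8 = 12+11 = 23
ES_Task 9 = max(EF_Task 2=12, EF_Task 4=12) = 12; EF_Task 9 = 12+6 = 18
ES_Task 10 = max(EF_Task 3=6, EF_Task 6=10, EF_Task 7=28, EF_Task 8=23, EF_Task 9=18) = 28; EF_Task 10 = 28+3 = 31
Expected project duration μ = 31 weeks. Critical path: Task 5 → Task 7 → Task 10.

Backward pass:
LF_Task 10 = 31; LS_Task 10 = 31−3 = 28
LF_Task 9 = LS_Task 10 = 28; LS_Task 9 = 28−6 = 22
LF_Task 8 = LS_Task 10 = 28; LS_Task 8 = 28−11 = 17
LF_Task 7 = LS_Task 10 = 28; LS_Task 7 = 28−14 = 14
LF_Task 6 = LS_Task 10 = 28; LS_Task 6 = 28−10 = 18
LF_Task 5 = LS_Task 7 = 14; LS_Task 5 = 14−14 = 0
LF_Task 4 = min(LS_Task 8=17, LS_Task 9=22) = 17; LS_Task 4 = 17−12 = 5
LF_Task 3 = LS_Task 10 = 28; LS_Task 3 = 28−6 = 22
LF_Task 2 = LS_Task 9 = 22; LS_Task 2 = 22−12 = 10
LF_Task 1 = LS_Task 8 = 17; LS_Task 1 = 17−3 = 14
Slack_Task 4 = LS_Task 4 − ES_Task 4 = 5 − 0 = 5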